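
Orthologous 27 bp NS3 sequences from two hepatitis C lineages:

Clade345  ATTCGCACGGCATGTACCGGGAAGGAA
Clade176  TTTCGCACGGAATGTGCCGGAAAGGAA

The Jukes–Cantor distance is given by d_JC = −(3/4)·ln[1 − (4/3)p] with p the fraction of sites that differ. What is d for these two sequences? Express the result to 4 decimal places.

Mismatches occur at site 1 (A→T), site 11 (C→A), site 16 (A→G), site 21 (G→A).
p = 4/27 = 0.148148.
d = −0.75 · ln(1 − (4/3)·0.148148) = −0.75 · ln(0.802469) = −0.75 · (-0.220062) = 0.1650.

0.1650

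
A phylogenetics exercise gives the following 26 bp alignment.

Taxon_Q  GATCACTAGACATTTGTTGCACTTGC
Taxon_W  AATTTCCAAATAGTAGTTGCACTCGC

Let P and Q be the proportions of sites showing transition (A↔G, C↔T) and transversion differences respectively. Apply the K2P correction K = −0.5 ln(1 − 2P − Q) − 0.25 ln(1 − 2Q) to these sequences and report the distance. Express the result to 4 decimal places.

Differing sites — 1:G/A (Ti); 4:C/T (Ti); 5:A/T (Tv); 7:T/C (Ti); 9:G/A (Ti); 11:C/T (Ti); 13:T/G (Tv); 15:T/A (Tv); 24:T/C (Ti).
Of the 9 differences, 6 transitions and 3 transversions over 26 sites: P = 6/26 = 0.230769, Q = 3/26 = 0.115385.
d = −0.5·ln(0.423077) − 0.25·ln(0.769230) = −0.5·(-0.860201) − 0.25·(-0.262365) = 0.4957.

0.4957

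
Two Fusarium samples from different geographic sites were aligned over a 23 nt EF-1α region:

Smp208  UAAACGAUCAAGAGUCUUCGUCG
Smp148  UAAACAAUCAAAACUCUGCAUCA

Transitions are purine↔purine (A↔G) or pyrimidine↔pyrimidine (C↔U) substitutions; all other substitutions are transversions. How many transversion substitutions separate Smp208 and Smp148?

2

The sequences differ at positions 6 (G/A, transition), 12 (G/A, transition), 14 (G/C, transversion), 18 (U/G, transversion), 20 (G/A, transition), 23 (G/A, transition).
Of the 6 differences, 4 transitions and 2 transversions, so the answer is 2.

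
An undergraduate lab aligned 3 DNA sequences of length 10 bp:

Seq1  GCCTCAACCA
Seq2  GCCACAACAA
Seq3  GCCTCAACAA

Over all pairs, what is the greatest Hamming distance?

2

Pairwise Hamming distances:
  Seq1 vs Seq2: 2
  Seq1 vs Seq3: 1
  Seq2 vs Seq3: 1
The largest is 2, between Seq1 and Seq2.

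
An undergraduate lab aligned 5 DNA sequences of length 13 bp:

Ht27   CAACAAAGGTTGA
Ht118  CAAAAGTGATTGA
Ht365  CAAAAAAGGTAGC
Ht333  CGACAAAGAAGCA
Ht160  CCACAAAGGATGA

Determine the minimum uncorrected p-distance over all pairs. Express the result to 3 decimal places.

Pairwise Hamming distances:
  Ht27 vs Ht118: 4
  Ht27 vs Ht365: 3
  Ht27 vs Ht333: 5
  Ht27 vs Ht160: 2
  Ht118 vs Ht365: 5
  Ht118 vs Ht333: 7
  Ht118 vs Ht160: 6
  Ht365 vs Ht333: 7
  Ht365 vs Ht160: 5
  Ht333 vs Ht160: 4
The smallest is 2 mismatches, between Ht27 and Ht160; p = 2/13 = 0.154.

0.154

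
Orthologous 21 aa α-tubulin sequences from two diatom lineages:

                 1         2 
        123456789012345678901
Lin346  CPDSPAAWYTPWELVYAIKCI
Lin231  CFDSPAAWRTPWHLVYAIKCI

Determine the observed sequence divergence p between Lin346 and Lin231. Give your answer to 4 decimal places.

The sequences differ at positions 2 (P/F), 9 (Y/R), 13 (E/H).
There are 3 differences over 21 sites, so p = 3/21 = 0.1429.

0.1429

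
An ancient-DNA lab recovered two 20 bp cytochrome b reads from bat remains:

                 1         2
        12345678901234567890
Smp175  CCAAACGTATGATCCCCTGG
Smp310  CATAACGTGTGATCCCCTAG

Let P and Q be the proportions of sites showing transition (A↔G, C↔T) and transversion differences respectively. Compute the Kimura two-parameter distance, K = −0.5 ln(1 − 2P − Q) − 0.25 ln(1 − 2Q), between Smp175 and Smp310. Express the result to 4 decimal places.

0.2341

Mismatches occur at site 2 (C→A, transversion), site 3 (A→T, transversion), site 9 (A→G, transition), site 19 (G→A, transition).
Of the 4 differences, 2 transitions and 2 transversions over 20 sites: P = 2/20 = 0.100000, Q = 2/20 = 0.100000.
d = −0.5·ln(0.700000) − 0.25·ln(0.800000) = −0.5·(-0.356675) − 0.25·(-0.223144) = 0.2341.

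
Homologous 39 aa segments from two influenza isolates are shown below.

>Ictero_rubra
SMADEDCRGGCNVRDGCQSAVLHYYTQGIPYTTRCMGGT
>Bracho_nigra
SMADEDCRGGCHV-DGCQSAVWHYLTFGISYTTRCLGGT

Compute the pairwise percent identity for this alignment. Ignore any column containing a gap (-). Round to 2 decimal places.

84.21%

Excluding the 1 gap column leaves 38 comparable sites.
Differing sites — 12:N/H; 22:L/W; 25:Y/L; 27:Q/F; 30:P/S; 36:M/L.
32 of the 38 comparable sites match, so the percent identity is 32/38 × 100 = 84.21%.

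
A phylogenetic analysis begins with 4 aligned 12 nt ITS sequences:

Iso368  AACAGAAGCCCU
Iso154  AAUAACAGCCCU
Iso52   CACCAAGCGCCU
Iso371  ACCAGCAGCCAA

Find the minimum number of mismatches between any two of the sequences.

3

Pairwise Hamming distances:
  Iso368 vs Iso154: 3
  Iso368 vs Iso52: 6
  Iso368 vs Iso371: 4
  Iso154 vs Iso52: 7
  Iso154 vs Iso371: 5
  Iso52 vs Iso371: 10
The smallest is 3, between Iso368 and Iso154.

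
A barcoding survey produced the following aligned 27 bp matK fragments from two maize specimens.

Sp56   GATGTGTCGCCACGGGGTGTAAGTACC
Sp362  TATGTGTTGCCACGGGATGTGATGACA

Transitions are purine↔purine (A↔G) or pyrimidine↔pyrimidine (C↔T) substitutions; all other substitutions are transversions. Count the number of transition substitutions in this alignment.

3

The sequences differ at positions 1 (G/T, transversion), 8 (C/T, transition), 17 (G/A, transition), 21 (A/G, transition), 23 (G/T, transversion), 24 (T/G, transversion), 27 (C/A, transversion).
Of the 7 differences, 3 transitions and 4 transversions, so the answer is 3.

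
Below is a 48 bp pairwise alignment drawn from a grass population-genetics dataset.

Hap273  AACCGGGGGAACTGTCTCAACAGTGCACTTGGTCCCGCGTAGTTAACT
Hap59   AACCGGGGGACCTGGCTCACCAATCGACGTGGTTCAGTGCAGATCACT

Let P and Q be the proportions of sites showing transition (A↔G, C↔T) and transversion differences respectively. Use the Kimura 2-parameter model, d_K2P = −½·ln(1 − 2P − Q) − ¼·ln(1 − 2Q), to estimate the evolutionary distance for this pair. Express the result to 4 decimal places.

The sequences differ at positions 11 (A/C, transversion), 15 (T/G, transversion), 20 (A/C, transversion), 23 (G/A, transition), 25 (G/C, transversion), 26 (C/G, transversion), 29 (T/G, transversion), 34 (C/T, transition), 36 (C/A, transversion), 38 (C/T, transition), 40 (T/C, transition), 43 (T/A, transversion), 45 (A/C, transversion).
Of the 13 differences, 4 transitions and 9 transversions over 48 sites: P = 4/48 = 0.083333, Q = 9/48 = 0.187500.
d = −0.5·ln(0.645834) − 0.25·ln(0.625000) = −0.5·(-0.437213) − 0.25·(-0.470004) = 0.3361.

0.3361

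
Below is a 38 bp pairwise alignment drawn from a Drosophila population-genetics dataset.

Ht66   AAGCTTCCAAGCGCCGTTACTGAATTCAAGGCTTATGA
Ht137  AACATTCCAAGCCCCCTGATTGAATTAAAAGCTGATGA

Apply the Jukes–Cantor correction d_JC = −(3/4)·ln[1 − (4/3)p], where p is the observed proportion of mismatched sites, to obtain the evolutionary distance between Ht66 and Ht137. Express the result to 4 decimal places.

Mismatches occur at site 3 (G→C), site 4 (C→A), site 13 (G→C), site 16 (G→C), site 18 (T→G), site 20 (C→T), site 27 (C→A), site 30 (G→A), site 34 (T→G).
p = 9/38 = 0.236842.
d = −0.75 · ln(1 − (4/3)·0.236842) = −0.75 · ln(0.684211) = −0.75 · (-0.379489) = 0.2846.

0.2846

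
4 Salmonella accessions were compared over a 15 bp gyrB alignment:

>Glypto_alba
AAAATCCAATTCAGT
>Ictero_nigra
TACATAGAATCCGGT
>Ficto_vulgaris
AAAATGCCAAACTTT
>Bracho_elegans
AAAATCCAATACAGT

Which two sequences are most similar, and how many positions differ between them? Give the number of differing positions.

1

Pairwise Hamming distances:
  Glypto_alba vs Ictero_nigra: 6
  Glypto_alba vs Ficto_vulgaris: 6
  Glypto_alba vs Bracho_elegans: 1
  Ictero_nigra vs Ficto_vulgaris: 9
  Ictero_nigra vs Bracho_elegans: 6
  Ficto_vulgaris vs Bracho_elegans: 5
The smallest is 1, between Glypto_alba and Bracho_elegans.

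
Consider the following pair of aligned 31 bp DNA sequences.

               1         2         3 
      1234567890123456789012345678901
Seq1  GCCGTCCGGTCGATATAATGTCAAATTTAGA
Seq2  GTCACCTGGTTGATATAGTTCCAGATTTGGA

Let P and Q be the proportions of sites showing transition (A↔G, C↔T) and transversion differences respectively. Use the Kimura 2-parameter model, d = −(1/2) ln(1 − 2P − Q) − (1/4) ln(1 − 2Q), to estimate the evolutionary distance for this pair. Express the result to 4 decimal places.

Differing sites — 2:C/T (Ti); 4:G/A (Ti); 5:T/C (Ti); 7:C/T (Ti); 11:C/T (Ti); 18:A/G (Ti); 20:G/T (Tv); 21:T/C (Ti); 24:A/G (Ti); 29:A/G (Ti).
Of the 10 differences, 9 transitions and 1 transversion over 31 sites: P = 9/31 = 0.290323, Q = 1/31 = 0.032258.
d = −0.5·ln(0.387096) − 0.25·ln(0.935484) = −0.5·(-0.949083) − 0.25·(-0.066691) = 0.4912.

0.4912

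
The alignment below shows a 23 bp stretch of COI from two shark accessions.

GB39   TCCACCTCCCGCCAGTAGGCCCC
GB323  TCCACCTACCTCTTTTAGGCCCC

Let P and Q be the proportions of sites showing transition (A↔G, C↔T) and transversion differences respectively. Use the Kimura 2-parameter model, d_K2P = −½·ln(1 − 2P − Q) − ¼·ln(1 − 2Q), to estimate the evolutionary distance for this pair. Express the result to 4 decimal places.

0.2580

Differing sites — 8:C/A (Tv); 11:G/T (Tv); 13:C/T (Ti); 14:A/T (Tv); 15:G/T (Tv).
Of the 5 differences, 1 transition and 4 transversions over 23 sites: P = 1/23 = 0.043478, Q = 4/23 = 0.173913.
d = −0.5·ln(0.739131) − 0.25·ln(0.652174) = −0.5·(-0.302280) − 0.25·(-0.427444) = 0.2580.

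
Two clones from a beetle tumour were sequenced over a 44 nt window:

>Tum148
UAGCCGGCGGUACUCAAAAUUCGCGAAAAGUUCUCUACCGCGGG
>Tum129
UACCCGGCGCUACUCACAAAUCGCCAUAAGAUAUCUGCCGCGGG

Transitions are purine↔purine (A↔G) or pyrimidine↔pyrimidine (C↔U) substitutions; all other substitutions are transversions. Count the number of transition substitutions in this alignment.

1

The sequences differ at positions 3 (G/C, transversion), 10 (G/C, transversion), 17 (A/C, transversion), 20 (U/A, transversion), 25 (G/C, transversion), 27 (A/U, transversion), 31 (U/A, transversion), 33 (C/A, transversion), 37 (A/G, transition).
Of the 9 differences, 1 transition and 8 transversions, so the answer is 1.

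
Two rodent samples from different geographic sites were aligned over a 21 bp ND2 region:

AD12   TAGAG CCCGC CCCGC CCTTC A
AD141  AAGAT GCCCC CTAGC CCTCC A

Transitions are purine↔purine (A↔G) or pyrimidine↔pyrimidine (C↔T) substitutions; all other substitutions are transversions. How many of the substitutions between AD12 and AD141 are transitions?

The sequences differ at positions 1 (T/A, transversion), 5 (G/T, transversion), 6 (C/G, transversion), 9 (G/C, transversion), 12 (C/T, transition), 13 (C/A, transversion), 19 (T/C, transition).
Of the 7 differences, 2 transitions and 5 transversions, so the answer is 2.

2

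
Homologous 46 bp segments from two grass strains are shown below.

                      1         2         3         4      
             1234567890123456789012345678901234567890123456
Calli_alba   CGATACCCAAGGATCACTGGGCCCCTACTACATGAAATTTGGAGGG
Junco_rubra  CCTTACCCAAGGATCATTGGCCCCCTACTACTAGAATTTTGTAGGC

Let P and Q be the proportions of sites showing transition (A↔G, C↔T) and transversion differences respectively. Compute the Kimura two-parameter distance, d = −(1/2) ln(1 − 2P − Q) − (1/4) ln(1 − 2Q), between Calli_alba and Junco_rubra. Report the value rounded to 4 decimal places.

Differing sites — 2:G/C (Tv); 3:A/T (Tv); 17:C/T (Ti); 21:G/C (Tv); 32:A/T (Tv); 33:T/A (Tv); 37:A/T (Tv); 42:G/T (Tv); 46:G/C (Tv).
Of the 9 differences, 1 transition and 8 transversions over 46 sites: P = 1/46 = 0.021739, Q = 8/46 = 0.173913.
d = −0.5·ln(0.782609) − 0.25·ln(0.652174) = −0.5·(-0.245122) − 0.25·(-0.427444) = 0.2294.

0.2294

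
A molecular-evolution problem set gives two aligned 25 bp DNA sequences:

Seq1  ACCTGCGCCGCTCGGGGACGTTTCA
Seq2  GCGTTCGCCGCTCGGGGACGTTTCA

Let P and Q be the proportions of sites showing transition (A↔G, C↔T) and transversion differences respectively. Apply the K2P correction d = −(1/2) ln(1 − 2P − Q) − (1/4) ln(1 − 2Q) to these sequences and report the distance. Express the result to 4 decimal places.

0.1308

Differing sites — 1:A/G (Ti); 3:C/G (Tv); 5:G/T (Tv).
Of the 3 differences, 1 transition and 2 transversions over 25 sites: P = 1/25 = 0.040000, Q = 2/25 = 0.080000.
d = −0.5·ln(0.840000) − 0.25·ln(0.840000) = −0.5·(-0.174353) − 0.25·(-0.174353) = 0.1308.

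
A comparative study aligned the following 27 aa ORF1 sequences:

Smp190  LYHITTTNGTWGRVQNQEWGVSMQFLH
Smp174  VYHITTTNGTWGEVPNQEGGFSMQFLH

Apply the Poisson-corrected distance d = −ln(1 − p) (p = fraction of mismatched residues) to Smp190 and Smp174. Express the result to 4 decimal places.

Mismatches occur at site 1 (L→V), site 13 (R→E), site 15 (Q→P), site 19 (W→G), site 21 (V→F).
p = 5/27 = 0.185185.
d = −ln(1 − 0.185185) = −ln(0.814815) = 0.2048.

0.2048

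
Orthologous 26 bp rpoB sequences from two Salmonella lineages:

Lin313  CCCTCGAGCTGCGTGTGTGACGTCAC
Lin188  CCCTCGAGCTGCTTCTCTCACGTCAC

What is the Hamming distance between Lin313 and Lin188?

4

The sequences differ at positions 13 (G/T), 15 (G/C), 17 (G/C), 19 (G/C).
That gives 4 mismatches out of 26 aligned sites, so the Hamming distance is 4.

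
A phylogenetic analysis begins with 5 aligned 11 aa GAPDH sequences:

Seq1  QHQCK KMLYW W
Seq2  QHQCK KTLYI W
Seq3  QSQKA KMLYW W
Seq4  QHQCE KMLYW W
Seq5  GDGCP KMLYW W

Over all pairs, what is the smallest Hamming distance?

1

Pairwise Hamming distances:
  Seq1 vs Seq2: 2
  Seq1 vs Seq3: 3
  Seq1 vs Seq4: 1
  Seq1 vs Seq5: 4
  Seq2 vs Seq3: 5
  Seq2 vs Seq4: 3
  Seq2 vs Seq5: 6
  Seq3 vs Seq4: 3
  Seq3 vs Seq5: 5
  Seq4 vs Seq5: 4
The smallest is 1, between Seq1 and Seq4.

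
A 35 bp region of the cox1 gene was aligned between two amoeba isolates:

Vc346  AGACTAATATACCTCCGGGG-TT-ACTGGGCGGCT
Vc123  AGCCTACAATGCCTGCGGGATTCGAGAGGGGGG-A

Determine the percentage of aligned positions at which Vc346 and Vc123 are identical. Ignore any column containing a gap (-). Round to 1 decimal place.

Excluding the 3 gap columns leaves 32 comparable sites.
Differing sites — 3:A/C; 7:A/C; 8:T/A; 11:A/G; 15:C/G; 20:G/A; 23:T/C; 26:C/G; 27:T/A; 31:C/G; 35:T/A.
21 of the 32 comparable sites match, so the percent identity is 21/32 × 100 = 65.6%.

65.6%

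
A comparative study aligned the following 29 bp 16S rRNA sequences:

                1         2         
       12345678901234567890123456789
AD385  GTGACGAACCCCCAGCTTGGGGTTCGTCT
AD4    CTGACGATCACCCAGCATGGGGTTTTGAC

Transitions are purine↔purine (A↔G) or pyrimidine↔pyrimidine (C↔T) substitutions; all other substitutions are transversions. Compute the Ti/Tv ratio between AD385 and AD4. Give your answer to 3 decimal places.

Mismatches occur at site 1 (G/C, transversion), site 8 (A/T, transversion), site 10 (C/A, transversion), site 17 (T/A, transversion), site 25 (C/T, transition), site 26 (G/T, transversion), site 27 (T/G, transversion), site 28 (C/A, transversion), site 29 (T/C, transition).
Of the 9 differences, 2 transitions and 7 transversions, so Ti/Tv = 2/7 = 0.286.

0.286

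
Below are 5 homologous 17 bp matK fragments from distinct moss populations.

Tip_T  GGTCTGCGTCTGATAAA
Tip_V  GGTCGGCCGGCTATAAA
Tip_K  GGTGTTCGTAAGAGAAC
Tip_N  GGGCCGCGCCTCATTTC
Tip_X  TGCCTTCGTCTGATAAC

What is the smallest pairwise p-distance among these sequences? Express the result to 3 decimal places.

Pairwise Hamming distances:
  Tip_T vs Tip_V: 6
  Tip_T vs Tip_K: 6
  Tip_T vs Tip_N: 7
  Tip_T vs Tip_X: 4
  Tip_V vs Tip_K: 10
  Tip_V vs Tip_N: 10
  Tip_V vs Tip_X: 10
  Tip_K vs Tip_N: 11
  Tip_K vs Tip_X: 6
  Tip_N vs Tip_X: 8
The smallest is 4 mismatches, between Tip_T and Tip_X; p = 4/17 = 0.235.

0.235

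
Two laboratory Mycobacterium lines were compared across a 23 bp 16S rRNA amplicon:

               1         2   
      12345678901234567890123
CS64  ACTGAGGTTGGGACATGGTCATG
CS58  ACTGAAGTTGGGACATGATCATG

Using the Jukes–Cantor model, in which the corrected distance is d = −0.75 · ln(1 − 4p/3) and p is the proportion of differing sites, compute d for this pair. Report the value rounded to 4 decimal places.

0.0924

Differing sites — 6:G/A; 18:G/A.
p = 2/23 = 0.086957.
d = −0.75 · ln(1 − (4/3)·0.086957) = −0.75 · ln(0.884057) = −0.75 · (-0.123234) = 0.0924.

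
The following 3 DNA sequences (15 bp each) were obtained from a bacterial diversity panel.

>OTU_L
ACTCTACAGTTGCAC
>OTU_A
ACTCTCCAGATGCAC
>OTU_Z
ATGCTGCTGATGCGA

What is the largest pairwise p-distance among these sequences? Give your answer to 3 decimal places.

Pairwise Hamming distances:
  OTU_L vs OTU_A: 2
  OTU_L vs OTU_Z: 7
  OTU_A vs OTU_Z: 6
The largest is 7 mismatches, between OTU_L and OTU_Z; p = 7/15 = 0.467.

0.467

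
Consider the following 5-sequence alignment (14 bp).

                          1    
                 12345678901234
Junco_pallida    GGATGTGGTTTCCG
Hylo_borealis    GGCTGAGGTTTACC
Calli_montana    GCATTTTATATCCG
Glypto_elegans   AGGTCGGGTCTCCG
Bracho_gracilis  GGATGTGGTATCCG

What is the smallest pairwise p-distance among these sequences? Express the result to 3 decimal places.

Pairwise Hamming distances:
  Junco_pallida vs Hylo_borealis: 4
  Junco_pallida vs Calli_montana: 5
  Junco_pallida vs Glypto_elegans: 5
  Junco_pallida vs Bracho_gracilis: 1
  Hylo_borealis vs Calli_montana: 9
  Hylo_borealis vs Glypto_elegans: 7
  Hylo_borealis vs Bracho_gracilis: 5
  Calli_montana vs Glypto_elegans: 8
  Calli_montana vs Bracho_gracilis: 4
  Glypto_elegans vs Bracho_gracilis: 5
The smallest is 1 mismatch, between Junco_pallida and Bracho_gracilis; p = 1/14 = 0.071.

0.071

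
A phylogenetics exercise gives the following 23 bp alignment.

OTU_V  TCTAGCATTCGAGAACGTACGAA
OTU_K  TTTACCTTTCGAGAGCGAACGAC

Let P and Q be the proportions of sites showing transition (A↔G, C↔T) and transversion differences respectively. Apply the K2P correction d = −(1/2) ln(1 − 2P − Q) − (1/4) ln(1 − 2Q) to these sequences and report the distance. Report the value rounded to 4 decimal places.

0.3206

The sequences differ at positions 2 (C/T, transition), 5 (G/C, transversion), 7 (A/T, transversion), 15 (A/G, transition), 18 (T/A, transversion), 23 (A/C, transversion).
Of the 6 differences, 2 transitions and 4 transversions over 23 sites: P = 2/23 = 0.086957, Q = 4/23 = 0.173913.
d = −0.5·ln(0.652173) − 0.25·ln(0.652174) = −0.5·(-0.427445) − 0.25·(-0.427444) = 0.3206.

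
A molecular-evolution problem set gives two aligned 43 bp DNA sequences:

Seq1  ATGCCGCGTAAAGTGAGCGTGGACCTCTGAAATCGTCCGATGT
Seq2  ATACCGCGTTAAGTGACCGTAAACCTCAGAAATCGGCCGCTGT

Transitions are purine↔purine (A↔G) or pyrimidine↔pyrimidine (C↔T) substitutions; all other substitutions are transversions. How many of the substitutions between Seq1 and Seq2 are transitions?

3

The sequences differ at positions 3 (G/A, transition), 10 (A/T, transversion), 17 (G/C, transversion), 21 (G/A, transition), 22 (G/A, transition), 28 (T/A, transversion), 36 (T/G, transversion), 40 (A/C, transversion).
Of the 8 differences, 3 transitions and 5 transversions, so the answer is 3.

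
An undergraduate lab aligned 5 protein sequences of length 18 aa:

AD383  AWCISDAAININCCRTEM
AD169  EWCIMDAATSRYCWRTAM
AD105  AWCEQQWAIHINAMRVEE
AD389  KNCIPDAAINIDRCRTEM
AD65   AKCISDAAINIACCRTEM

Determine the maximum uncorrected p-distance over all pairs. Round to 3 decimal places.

0.778

Pairwise Hamming distances:
  AD383 vs AD169: 8
  AD383 vs AD105: 9
  AD383 vs AD389: 5
  AD383 vs AD65: 2
  AD169 vs AD105: 14
  AD169 vs AD389: 10
  AD169 vs AD65: 9
  AD105 vs AD389: 12
  AD105 vs AD65: 11
  AD389 vs AD65: 5
The largest is 14 mismatches, between AD169 and AD105; p = 14/18 = 0.778.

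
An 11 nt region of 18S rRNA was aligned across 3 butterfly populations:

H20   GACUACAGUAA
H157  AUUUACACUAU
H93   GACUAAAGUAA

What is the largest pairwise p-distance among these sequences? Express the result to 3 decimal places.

Pairwise Hamming distances:
  H20 vs H157: 5
  H20 vs H93: 1
  H157 vs H93: 6
The largest is 6 mismatches, between H157 and H93; p = 6/11 = 0.545.

0.545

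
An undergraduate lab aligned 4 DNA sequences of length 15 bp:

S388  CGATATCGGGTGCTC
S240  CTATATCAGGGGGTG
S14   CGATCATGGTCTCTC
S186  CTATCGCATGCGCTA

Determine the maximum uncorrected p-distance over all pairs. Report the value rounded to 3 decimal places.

0.667

Pairwise Hamming distances:
  S388 vs S240: 5
  S388 vs S14: 6
  S388 vs S186: 7
  S240 vs S14: 10
  S240 vs S186: 6
  S14 vs S186: 8
The largest is 10 mismatches, between S240 and S14; p = 10/15 = 0.667.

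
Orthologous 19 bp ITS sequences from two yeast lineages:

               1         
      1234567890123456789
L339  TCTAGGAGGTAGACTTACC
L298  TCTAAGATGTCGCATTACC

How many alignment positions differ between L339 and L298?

The sequences differ at positions 5 (G/A), 8 (G/T), 11 (A/C), 13 (A/C), 14 (C/A).
That gives 5 mismatches out of 19 aligned sites, so the Hamming distance is 5.

5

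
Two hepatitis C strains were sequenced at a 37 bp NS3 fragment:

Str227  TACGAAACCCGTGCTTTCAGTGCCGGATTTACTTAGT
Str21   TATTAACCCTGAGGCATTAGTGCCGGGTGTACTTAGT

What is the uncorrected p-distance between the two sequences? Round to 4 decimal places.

Mismatches occur at site 3 (C/T), site 4 (G/T), site 7 (A/C), site 10 (C/T), site 12 (T/A), site 14 (C/G), site 15 (T/C), site 16 (T/A), site 18 (C/T), site 27 (A/G), site 29 (T/G).
There are 11 differences over 37 sites, so p = 11/37 = 0.2973.

0.2973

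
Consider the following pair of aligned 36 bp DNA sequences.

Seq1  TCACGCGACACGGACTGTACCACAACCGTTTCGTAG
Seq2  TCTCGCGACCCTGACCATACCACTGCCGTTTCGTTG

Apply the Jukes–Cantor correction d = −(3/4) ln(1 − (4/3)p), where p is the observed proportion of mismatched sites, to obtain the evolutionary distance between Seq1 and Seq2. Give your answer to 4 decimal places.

0.2635

The sequences differ at positions 3 (A/T), 10 (A/C), 12 (G/T), 16 (T/C), 17 (G/A), 24 (A/T), 25 (A/G), 35 (A/T).
p = 8/36 = 0.222222.
d = −0.75 · ln(1 − (4/3)·0.222222) = −0.75 · ln(0.703704) = −0.75 · (-0.351397) = 0.2635.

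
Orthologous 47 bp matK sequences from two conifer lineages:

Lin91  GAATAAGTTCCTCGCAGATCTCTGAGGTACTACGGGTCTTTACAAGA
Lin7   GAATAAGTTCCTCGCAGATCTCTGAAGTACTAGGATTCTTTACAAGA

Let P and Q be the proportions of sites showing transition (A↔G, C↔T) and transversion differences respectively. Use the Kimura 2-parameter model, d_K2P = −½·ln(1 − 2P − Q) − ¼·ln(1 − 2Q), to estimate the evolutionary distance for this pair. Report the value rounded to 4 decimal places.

The sequences differ at positions 26 (G/A, transition), 33 (C/G, transversion), 35 (G/A, transition), 36 (G/T, transversion).
Of the 4 differences, 2 transitions and 2 transversions over 47 sites: P = 2/47 = 0.042553, Q = 2/47 = 0.042553.
d = −0.5·ln(0.872341) − 0.25·ln(0.914894) = −0.5·(-0.136575) − 0.25·(-0.088947) = 0.0905.

0.0905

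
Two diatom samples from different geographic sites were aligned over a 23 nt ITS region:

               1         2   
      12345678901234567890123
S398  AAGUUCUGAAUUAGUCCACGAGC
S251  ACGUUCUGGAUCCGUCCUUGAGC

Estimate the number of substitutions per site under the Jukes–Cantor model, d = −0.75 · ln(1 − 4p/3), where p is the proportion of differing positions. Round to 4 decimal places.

0.3206

Mismatches occur at site 2 (A↔C), site 9 (A↔G), site 12 (U↔C), site 13 (A↔C), site 18 (A↔U), site 19 (C↔U).
p = 6/23 = 0.260870.
d = −0.75 · ln(1 − (4/3)·0.260870) = −0.75 · ln(0.652173) = −0.75 · (-0.427445) = 0.3206.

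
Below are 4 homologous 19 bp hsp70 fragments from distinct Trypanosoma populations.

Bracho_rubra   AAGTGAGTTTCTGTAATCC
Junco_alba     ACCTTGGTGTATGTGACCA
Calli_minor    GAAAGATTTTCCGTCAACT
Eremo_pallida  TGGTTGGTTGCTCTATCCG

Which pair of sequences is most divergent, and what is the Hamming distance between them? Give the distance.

Pairwise Hamming distances:
  Bracho_rubra vs Junco_alba: 9
  Bracho_rubra vs Calli_minor: 8
  Bracho_rubra vs Eremo_pallida: 9
  Junco_alba vs Calli_minor: 13
  Junco_alba vs Eremo_pallida: 10
  Calli_minor vs Eremo_pallida: 14
The largest is 14, between Calli_minor and Eremo_pallida.

14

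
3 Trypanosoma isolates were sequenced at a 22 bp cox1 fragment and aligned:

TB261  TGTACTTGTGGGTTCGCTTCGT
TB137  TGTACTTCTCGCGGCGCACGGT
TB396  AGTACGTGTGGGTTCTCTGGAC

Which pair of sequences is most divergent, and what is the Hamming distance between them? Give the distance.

Pairwise Hamming distances:
  TB261 vs TB137: 8
  TB261 vs TB396: 7
  TB137 vs TB396: 12
The largest is 12, between TB137 and TB396.

12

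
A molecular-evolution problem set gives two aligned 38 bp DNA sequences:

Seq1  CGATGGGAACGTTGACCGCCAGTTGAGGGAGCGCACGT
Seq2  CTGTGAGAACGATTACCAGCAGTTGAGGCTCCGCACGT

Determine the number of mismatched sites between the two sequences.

10

The sequences differ at positions 2 (G/T), 3 (A/G), 6 (G/A), 12 (T/A), 14 (G/T), 18 (G/A), 19 (C/G), 29 (G/C), 30 (A/T), 31 (G/C).
That gives 10 mismatches out of 38 aligned sites, so the Hamming distance is 10.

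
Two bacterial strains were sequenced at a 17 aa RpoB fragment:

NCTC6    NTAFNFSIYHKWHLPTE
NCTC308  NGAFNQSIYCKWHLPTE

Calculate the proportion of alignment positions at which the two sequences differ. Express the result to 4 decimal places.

The sequences differ at positions 2 (T/G), 6 (F/Q), 10 (H/C).
There are 3 differences over 17 sites, so p = 3/17 = 0.1765.

0.1765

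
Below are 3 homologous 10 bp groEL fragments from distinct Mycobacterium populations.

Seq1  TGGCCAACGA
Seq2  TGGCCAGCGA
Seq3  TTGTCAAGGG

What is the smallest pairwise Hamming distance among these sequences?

Pairwise Hamming distances:
  Seq1 vs Seq2: 1
  Seq1 vs Seq3: 4
  Seq2 vs Seq3: 5
The smallest is 1, between Seq1 and Seq2.

1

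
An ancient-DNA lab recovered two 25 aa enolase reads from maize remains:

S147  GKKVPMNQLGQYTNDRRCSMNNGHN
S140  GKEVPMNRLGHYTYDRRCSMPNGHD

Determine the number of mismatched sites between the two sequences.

The sequences differ at positions 3 (K/E), 8 (Q/R), 11 (Q/H), 14 (N/Y), 21 (N/P), 25 (N/D).
That gives 6 mismatches out of 25 aligned sites, so the Hamming distance is 6.

6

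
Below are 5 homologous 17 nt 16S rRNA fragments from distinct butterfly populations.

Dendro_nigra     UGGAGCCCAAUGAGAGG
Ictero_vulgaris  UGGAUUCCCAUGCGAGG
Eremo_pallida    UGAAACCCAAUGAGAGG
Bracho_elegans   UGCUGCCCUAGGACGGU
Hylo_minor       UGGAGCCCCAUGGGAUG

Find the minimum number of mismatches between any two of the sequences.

2

Pairwise Hamming distances:
  Dendro_nigra vs Ictero_vulgaris: 4
  Dendro_nigra vs Eremo_pallida: 2
  Dendro_nigra vs Bracho_elegans: 7
  Dendro_nigra vs Hylo_minor: 3
  Ictero_vulgaris vs Eremo_pallida: 5
  Ictero_vulgaris vs Bracho_elegans: 10
  Ictero_vulgaris vs Hylo_minor: 4
  Eremo_pallida vs Bracho_elegans: 8
  Eremo_pallida vs Hylo_minor: 5
  Bracho_elegans vs Hylo_minor: 9
The smallest is 2, between Dendro_nigra and Eremo_pallida.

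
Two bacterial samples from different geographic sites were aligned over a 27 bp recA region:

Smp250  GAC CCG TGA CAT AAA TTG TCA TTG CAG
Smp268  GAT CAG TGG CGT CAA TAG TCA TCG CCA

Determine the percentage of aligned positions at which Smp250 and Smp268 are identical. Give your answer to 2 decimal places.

Mismatches occur at site 3 (C↔T), site 5 (C↔A), site 9 (A↔G), site 11 (A↔G), site 13 (A↔C), site 17 (T↔A), site 23 (T↔C), site 26 (A↔C), site 27 (G↔A).
18 of the 27 sites match, so the percent identity is 18/27 × 100 = 66.67%.

66.67%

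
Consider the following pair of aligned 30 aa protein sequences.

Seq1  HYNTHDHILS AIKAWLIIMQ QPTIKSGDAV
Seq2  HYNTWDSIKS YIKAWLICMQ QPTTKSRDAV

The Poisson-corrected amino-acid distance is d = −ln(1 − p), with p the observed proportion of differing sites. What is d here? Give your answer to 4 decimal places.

0.2657

The sequences differ at positions 5 (H/W), 7 (H/S), 9 (L/K), 11 (A/Y), 18 (I/C), 24 (I/T), 27 (G/R).
p = 7/30 = 0.233333.
d = −ln(1 − 0.233333) = −ln(0.766667) = 0.2657.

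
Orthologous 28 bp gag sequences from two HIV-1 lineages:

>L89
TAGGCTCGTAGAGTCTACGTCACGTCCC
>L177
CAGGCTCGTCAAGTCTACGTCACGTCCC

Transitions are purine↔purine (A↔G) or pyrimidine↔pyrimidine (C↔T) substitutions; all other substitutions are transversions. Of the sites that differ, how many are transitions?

The sequences differ at positions 1 (T/C, transition), 10 (A/C, transversion), 11 (G/A, transition).
Of the 3 differences, 2 transitions and 1 transversion, so the answer is 2.

2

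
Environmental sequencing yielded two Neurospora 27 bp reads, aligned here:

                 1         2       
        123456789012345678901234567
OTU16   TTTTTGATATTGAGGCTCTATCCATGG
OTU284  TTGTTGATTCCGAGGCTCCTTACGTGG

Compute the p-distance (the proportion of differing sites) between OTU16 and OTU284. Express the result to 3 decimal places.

The sequences differ at positions 3 (T/G), 9 (A/T), 10 (T/C), 11 (T/C), 19 (T/C), 20 (A/T), 22 (C/A), 24 (A/G).
There are 8 differences over 27 sites, so p = 8/27 = 0.296.

0.296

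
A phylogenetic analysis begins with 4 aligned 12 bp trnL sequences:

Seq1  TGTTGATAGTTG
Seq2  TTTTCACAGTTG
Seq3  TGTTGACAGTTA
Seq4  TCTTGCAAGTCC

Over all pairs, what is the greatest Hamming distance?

6

Pairwise Hamming distances:
  Seq1 vs Seq2: 3
  Seq1 vs Seq3: 2
  Seq1 vs Seq4: 5
  Seq2 vs Seq3: 3
  Seq2 vs Seq4: 6
  Seq3 vs Seq4: 5
The largest is 6, between Seq2 and Seq4.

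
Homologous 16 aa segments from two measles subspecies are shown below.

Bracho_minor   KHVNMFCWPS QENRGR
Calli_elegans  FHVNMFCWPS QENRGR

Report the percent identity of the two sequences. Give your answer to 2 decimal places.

93.75%

A single mismatch occurs at site 1 (K→F).
15 of the 16 sites match, so the percent identity is 15/16 × 100 = 93.75%.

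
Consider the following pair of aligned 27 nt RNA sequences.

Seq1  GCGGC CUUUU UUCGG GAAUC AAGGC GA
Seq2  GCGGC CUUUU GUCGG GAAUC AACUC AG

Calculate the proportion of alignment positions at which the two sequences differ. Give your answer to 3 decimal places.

0.185

The sequences differ at positions 11 (U/G), 23 (G/C), 24 (G/U), 26 (G/A), 27 (A/G).
There are 5 differences over 27 sites, so p = 5/27 = 0.185.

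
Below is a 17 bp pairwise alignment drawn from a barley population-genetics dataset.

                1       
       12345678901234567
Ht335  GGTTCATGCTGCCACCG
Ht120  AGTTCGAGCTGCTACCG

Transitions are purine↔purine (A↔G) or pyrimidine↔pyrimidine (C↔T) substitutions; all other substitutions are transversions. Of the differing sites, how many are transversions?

The sequences differ at positions 1 (G/A, transition), 6 (A/G, transition), 7 (T/A, transversion), 13 (C/T, transition).
Of the 4 differences, 3 transitions and 1 transversion, so the answer is 1.

1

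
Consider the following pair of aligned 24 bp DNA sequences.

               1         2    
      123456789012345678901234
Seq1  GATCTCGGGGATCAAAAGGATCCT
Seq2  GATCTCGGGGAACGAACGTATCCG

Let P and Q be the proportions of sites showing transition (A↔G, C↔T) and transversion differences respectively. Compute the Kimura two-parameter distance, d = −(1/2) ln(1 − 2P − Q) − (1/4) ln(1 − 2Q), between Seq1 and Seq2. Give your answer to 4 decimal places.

0.2452

The sequences differ at positions 12 (T/A, transversion), 14 (A/G, transition), 17 (A/C, transversion), 19 (G/T, transversion), 24 (T/G, transversion).
Of the 5 differences, 1 transition and 4 transversions over 24 sites: P = 1/24 = 0.041667, Q = 4/24 = 0.166667.
d = −0.5·ln(0.749999) − 0.25·ln(0.666666) = −0.5·(-0.287683) − 0.25·(-0.405466) = 0.2452.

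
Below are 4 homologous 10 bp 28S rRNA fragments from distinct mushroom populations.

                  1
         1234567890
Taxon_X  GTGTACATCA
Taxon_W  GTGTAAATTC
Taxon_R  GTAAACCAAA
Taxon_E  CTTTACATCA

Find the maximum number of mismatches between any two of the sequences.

7

Pairwise Hamming distances:
  Taxon_X vs Taxon_W: 3
  Taxon_X vs Taxon_R: 5
  Taxon_X vs Taxon_E: 2
  Taxon_W vs Taxon_R: 7
  Taxon_W vs Taxon_E: 5
  Taxon_R vs Taxon_E: 6
The largest is 7, between Taxon_W and Taxon_R.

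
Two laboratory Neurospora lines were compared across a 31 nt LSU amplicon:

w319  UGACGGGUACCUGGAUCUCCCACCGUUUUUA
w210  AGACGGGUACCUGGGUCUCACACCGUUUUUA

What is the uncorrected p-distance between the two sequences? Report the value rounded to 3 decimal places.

The sequences differ at positions 1 (U/A), 15 (A/G), 20 (C/A).
There are 3 differences over 31 sites, so p = 3/31 = 0.097.

0.097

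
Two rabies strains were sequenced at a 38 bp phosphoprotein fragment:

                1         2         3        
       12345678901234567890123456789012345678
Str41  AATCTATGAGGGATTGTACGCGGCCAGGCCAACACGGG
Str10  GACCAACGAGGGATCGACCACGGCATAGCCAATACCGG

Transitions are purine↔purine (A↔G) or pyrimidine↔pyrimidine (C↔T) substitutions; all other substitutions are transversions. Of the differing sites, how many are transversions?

6

Mismatches occur at site 1 (A→G, transition), site 3 (T→C, transition), site 5 (T→A, transversion), site 7 (T→C, transition), site 15 (T→C, transition), site 17 (T→A, transversion), site 18 (A→C, transversion), site 20 (G→A, transition), site 25 (C→A, transversion), site 26 (A→T, transversion), site 27 (G→A, transition), site 33 (C→T, transition), site 36 (G→C, transversion).
Of the 13 differences, 7 transitions and 6 transversions, so the answer is 6.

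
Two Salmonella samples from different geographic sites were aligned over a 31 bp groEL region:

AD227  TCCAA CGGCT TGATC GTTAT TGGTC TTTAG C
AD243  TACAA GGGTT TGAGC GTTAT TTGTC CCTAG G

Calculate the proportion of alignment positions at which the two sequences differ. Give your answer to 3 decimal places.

0.258

Differing sites — 2:C/A; 6:C/G; 9:C/T; 14:T/G; 22:G/T; 26:T/C; 27:T/C; 31:C/G.
There are 8 differences over 31 sites, so p = 8/31 = 0.258.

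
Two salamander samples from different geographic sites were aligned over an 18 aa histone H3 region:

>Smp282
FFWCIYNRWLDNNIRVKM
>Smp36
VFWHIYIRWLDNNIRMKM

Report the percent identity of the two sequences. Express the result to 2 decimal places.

77.78%

Differing sites — 1:F/V; 4:C/H; 7:N/I; 16:V/M.
14 of the 18 sites match, so the percent identity is 14/18 × 100 = 77.78%.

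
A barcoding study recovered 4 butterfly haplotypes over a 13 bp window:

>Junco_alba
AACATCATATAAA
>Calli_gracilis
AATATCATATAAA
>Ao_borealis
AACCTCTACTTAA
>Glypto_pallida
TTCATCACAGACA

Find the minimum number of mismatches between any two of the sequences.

1

Pairwise Hamming distances:
  Junco_alba vs Calli_gracilis: 1
  Junco_alba vs Ao_borealis: 5
  Junco_alba vs Glypto_pallida: 5
  Calli_gracilis vs Ao_borealis: 6
  Calli_gracilis vs Glypto_pallida: 6
  Ao_borealis vs Glypto_pallida: 9
The smallest is 1, between Junco_alba and Calli_gracilis.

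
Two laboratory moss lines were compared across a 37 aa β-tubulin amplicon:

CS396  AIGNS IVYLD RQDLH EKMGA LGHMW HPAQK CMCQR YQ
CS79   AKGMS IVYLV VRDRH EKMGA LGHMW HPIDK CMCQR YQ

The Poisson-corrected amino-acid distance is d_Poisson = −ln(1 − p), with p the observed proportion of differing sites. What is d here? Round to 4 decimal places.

0.2436

Mismatches occur at site 2 (I/K), site 4 (N/M), site 10 (D/V), site 11 (R/V), site 12 (Q/R), site 14 (L/R), site 28 (A/I), site 29 (Q/D).
p = 8/37 = 0.216216.
d = −ln(1 − 0.216216) = −ln(0.783784) = 0.2436.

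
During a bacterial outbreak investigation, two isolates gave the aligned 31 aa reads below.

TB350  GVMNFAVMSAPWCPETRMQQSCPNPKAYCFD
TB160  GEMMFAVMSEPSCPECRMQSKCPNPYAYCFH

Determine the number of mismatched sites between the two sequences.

9

Mismatches occur at site 2 (V→E), site 4 (N→M), site 10 (A→E), site 12 (W→S), site 16 (T→C), site 20 (Q→S), site 21 (S→K), site 26 (K→Y), site 31 (D→H).
That gives 9 mismatches out of 31 aligned sites, so the Hamming distance is 9.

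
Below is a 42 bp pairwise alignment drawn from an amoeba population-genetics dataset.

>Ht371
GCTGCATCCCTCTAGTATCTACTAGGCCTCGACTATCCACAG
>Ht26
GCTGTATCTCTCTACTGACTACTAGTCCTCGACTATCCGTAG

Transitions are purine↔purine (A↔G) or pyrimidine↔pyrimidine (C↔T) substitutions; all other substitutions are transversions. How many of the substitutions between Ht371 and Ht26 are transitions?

The sequences differ at positions 5 (C/T, transition), 9 (C/T, transition), 15 (G/C, transversion), 17 (A/G, transition), 18 (T/A, transversion), 26 (G/T, transversion), 39 (A/G, transition), 40 (C/T, transition).
Of the 8 differences, 5 transitions and 3 transversions, so the answer is 5.

5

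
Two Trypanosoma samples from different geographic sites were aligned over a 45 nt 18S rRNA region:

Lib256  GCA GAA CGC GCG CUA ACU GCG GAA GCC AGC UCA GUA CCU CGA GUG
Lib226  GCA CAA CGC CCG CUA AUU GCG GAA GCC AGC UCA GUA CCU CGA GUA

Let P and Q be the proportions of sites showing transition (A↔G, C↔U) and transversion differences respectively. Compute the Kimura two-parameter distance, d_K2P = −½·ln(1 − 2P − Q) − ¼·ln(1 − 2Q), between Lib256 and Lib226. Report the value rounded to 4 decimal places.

0.0948

Differing sites — 4:G/C (Tv); 10:G/C (Tv); 17:C/U (Ti); 45:G/A (Ti).
Of the 4 differences, 2 transitions and 2 transversions over 45 sites: P = 2/45 = 0.044444, Q = 2/45 = 0.044444.
d = −0.5·ln(0.866668) − 0.25·ln(0.911112) = −0.5·(-0.143099) − 0.25·(-0.093089) = 0.0948.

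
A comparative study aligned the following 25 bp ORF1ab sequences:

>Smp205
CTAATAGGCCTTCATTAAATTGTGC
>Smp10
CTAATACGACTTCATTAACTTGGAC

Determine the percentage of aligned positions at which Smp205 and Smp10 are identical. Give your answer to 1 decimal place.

Mismatches occur at site 7 (G/C), site 9 (C/A), site 19 (A/C), site 23 (T/G), site 24 (G/A).
20 of the 25 sites match, so the percent identity is 20/25 × 100 = 80.0%.

80.0%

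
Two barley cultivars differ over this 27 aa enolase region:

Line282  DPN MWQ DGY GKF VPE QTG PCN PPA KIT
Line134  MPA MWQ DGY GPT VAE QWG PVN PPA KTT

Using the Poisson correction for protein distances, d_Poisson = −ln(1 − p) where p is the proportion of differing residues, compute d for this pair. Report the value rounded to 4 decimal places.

Mismatches occur at site 1 (D/M), site 3 (N/A), site 11 (K/P), site 12 (F/T), site 14 (P/A), site 17 (T/W), site 20 (C/V), site 26 (I/T).
p = 8/27 = 0.296296.
d = −ln(1 − 0.296296) = −ln(0.703704) = 0.3514.

0.3514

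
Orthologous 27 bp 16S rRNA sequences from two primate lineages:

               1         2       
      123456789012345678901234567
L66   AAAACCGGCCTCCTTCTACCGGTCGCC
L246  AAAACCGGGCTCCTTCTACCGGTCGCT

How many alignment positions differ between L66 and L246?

The sequences differ at positions 9 (C/G), 27 (C/T).
That gives 2 mismatches out of 27 aligned sites, so the Hamming distance is 2.

2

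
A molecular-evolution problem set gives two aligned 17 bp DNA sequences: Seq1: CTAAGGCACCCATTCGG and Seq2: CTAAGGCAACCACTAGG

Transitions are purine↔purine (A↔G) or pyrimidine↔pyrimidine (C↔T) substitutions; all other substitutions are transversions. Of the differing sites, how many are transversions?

2

Mismatches occur at site 9 (C→A, transversion), site 13 (T→C, transition), site 15 (C→A, transversion).
Of the 3 differences, 1 transition and 2 transversions, so the answer is 2.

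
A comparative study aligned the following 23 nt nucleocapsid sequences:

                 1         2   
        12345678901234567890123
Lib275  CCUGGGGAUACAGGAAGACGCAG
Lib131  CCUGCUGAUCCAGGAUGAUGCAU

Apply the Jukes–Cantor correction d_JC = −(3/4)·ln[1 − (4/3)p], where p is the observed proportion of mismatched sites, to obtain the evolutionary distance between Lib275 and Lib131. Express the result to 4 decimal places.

Mismatches occur at site 5 (G→C), site 6 (G→U), site 10 (A→C), site 16 (A→U), site 19 (C→U), site 23 (G→U).
p = 6/23 = 0.260870.
d = −0.75 · ln(1 − (4/3)·0.260870) = −0.75 · ln(0.652173) = −0.75 · (-0.427445) = 0.3206.

0.3206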